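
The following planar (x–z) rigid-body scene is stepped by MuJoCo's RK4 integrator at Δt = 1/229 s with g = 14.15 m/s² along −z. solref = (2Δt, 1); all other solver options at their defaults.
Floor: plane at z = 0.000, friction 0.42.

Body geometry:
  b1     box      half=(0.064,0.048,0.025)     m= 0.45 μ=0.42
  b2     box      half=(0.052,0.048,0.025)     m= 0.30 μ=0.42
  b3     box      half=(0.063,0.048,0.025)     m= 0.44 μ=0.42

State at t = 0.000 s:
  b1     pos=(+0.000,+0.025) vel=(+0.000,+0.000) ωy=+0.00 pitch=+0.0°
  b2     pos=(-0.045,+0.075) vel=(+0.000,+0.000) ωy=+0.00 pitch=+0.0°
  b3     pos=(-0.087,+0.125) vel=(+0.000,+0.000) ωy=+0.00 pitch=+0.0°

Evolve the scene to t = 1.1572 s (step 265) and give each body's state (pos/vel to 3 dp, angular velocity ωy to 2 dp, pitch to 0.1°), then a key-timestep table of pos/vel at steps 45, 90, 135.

State at t = 1.1572 s:
  b1     pos=(+0.000,+0.025) vel=(+0.000,+0.000) ωy=+0.00 pitch=+0.0°
  b2     pos=(-0.104,+0.052) vel=(+0.000,+0.000) ωy=+0.00 pitch=-90.0°
  b3     pos=(-0.276,+0.025) vel=(+0.000,+0.000) ωy=+0.00 pitch=+180.0°

Key-timestep trajectory:
   step    t(s)  b1.x    b1.z    b1.vx   b1.vz   b2.x    b2.z    b2.vx   b2.vz   b3.x    b3.z    b3.vx   b3.vz 
     45  0.1965   +0.000  +0.025  +0.001  +0.000   -0.059  +0.081  -0.219  +0.040   -0.120  +0.105  -0.397  -0.381
     90  0.3930   +0.000  +0.025  +0.000  +0.000   -0.114  +0.056  -0.031  +0.008   -0.195  +0.066  -0.310  +0.081
    135  0.5895   +0.000  +0.025  +0.000  +0.000   -0.103  +0.052  -0.170  -0.075   -0.266  +0.037  -0.509  -0.696


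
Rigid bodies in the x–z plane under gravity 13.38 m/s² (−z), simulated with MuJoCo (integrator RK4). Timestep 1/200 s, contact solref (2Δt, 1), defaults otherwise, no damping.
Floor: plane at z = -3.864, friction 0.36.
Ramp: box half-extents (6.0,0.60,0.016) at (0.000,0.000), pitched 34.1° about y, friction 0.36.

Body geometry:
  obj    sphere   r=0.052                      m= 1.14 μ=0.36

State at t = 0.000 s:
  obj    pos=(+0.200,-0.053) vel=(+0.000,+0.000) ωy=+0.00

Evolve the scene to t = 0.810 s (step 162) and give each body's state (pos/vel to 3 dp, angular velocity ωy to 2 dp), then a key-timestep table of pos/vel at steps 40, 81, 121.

State at t = 0.810 s:
  obj    pos=(+1.656,-1.039) vel=(+3.594,-2.433) ωy=+83.44

Key-timestep trajectory:
   step    t(s)  obj.x    obj.z    obj.vx   obj.vz 
     40  0.2000   +0.289  -0.113  +0.888  -0.601
     81  0.4050   +0.564  -0.300  +1.797  -1.217
    121  0.6050   +1.012  -0.603  +2.684  -1.817


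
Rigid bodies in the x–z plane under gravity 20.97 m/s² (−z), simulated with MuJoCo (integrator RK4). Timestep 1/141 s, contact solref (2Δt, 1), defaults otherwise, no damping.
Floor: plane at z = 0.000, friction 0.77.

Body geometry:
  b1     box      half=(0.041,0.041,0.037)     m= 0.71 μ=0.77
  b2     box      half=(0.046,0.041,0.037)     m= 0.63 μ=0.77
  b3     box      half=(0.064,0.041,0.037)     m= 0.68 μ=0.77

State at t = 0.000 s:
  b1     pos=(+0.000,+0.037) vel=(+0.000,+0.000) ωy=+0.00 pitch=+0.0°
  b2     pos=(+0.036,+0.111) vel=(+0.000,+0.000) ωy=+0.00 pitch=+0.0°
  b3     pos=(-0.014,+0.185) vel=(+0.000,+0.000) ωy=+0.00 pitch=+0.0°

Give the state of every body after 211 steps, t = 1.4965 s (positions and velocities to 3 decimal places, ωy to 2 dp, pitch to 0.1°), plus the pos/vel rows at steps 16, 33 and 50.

State at t = 1.4965 s:
  b1     pos=(+0.000,+0.037) vel=(+0.000,+0.000) ωy=+0.00 pitch=+0.1°
  b2     pos=(+0.037,+0.111) vel=(+0.000,+0.000) ωy=+0.00 pitch=+0.2°
  b3     pos=(-0.161,+0.037) vel=(+0.000,+0.000) ωy=+0.00 pitch=+180.0°

Key-timestep trajectory:
   step    t(s)  b1.x    b1.z    b1.vx   b1.vz   b2.x    b2.z    b2.vx   b2.vz   b3.x    b3.z    b3.vx   b3.vz 
     16  0.1135   +0.000  +0.037  +0.001  +0.000   +0.036  +0.111  +0.002  -0.001   -0.022  +0.183  -0.168  -0.056
     33  0.2340   +0.000  +0.037  +0.002  -0.001   +0.037  +0.111  -0.001  +0.002   -0.064  +0.139  -0.742  -0.210
     50  0.3546   +0.000  +0.037  +0.000  +0.000   +0.037  +0.111  +0.000  +0.000   -0.164  +0.031  -0.120  -0.013


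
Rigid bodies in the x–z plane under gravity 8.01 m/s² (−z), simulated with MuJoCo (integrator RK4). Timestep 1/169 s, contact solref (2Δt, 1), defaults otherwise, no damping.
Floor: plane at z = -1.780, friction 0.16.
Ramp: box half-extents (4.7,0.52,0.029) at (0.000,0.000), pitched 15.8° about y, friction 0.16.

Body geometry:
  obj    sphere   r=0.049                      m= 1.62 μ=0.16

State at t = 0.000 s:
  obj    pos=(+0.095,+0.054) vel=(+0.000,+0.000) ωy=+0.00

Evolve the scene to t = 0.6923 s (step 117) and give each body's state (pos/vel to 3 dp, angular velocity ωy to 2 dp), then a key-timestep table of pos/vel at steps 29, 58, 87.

State at t = 0.6923 s:
  obj    pos=(+0.454,-0.048) vel=(+1.038,-0.294) ωy=+22.00

Key-timestep trajectory:
   step    t(s)  obj.x    obj.z    obj.vx   obj.vz 
     29  0.1716   +0.117  +0.048  +0.257  -0.073
     58  0.3432   +0.183  +0.029  +0.515  -0.146
     87  0.5148   +0.294  -0.002  +0.772  -0.218


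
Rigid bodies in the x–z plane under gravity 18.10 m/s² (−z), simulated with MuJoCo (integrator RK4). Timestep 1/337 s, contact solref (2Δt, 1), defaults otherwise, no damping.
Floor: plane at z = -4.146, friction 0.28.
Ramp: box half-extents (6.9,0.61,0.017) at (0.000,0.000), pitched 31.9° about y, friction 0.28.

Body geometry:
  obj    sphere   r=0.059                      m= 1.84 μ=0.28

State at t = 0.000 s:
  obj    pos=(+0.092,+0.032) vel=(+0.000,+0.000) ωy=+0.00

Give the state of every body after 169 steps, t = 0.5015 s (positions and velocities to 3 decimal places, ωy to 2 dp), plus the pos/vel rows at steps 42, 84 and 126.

State at t = 0.5015 s:
  obj    pos=(+0.822,-0.422) vel=(+2.909,-1.811) ωy=+58.05

Key-timestep trajectory:
   step    t(s)  obj.x    obj.z    obj.vx   obj.vz 
     42  0.1246   +0.137  +0.004  +0.723  -0.450
     84  0.2493   +0.272  -0.080  +1.446  -0.900
    126  0.3739   +0.498  -0.220  +2.169  -1.350


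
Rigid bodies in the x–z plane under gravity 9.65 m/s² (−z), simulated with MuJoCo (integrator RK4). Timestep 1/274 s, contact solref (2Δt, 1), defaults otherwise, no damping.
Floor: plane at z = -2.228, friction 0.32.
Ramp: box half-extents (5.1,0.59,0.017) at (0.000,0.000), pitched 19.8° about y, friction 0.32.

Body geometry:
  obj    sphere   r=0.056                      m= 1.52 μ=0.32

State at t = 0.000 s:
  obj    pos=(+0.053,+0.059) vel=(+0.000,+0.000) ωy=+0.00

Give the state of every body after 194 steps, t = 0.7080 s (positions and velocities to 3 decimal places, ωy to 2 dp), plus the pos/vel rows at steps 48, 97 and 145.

State at t = 0.7080 s:
  obj    pos=(+0.604,-0.140) vel=(+1.555,-0.560) ωy=+29.52

Key-timestep trajectory:
   step    t(s)  obj.x    obj.z    obj.vx   obj.vz 
     48  0.1752   +0.087  +0.046  +0.385  -0.139
     97  0.3540   +0.191  +0.009  +0.778  -0.280
    145  0.5292   +0.361  -0.052  +1.163  -0.419


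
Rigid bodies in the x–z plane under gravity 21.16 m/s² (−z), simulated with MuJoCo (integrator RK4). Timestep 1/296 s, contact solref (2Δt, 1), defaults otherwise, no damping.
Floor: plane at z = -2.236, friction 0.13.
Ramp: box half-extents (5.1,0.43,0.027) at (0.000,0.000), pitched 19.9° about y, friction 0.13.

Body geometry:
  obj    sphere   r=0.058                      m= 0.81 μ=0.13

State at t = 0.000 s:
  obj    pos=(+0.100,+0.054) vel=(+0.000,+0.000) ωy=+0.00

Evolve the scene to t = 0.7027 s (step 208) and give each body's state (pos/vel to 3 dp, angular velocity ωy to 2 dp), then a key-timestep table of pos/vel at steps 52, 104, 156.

State at t = 0.7027 s:
  obj    pos=(+1.295,-0.378) vel=(+3.400,-1.231) ωy=+62.31

Key-timestep trajectory:
   step    t(s)  obj.x    obj.z    obj.vx   obj.vz 
     52  0.1757   +0.175  +0.027  +0.850  -0.308
    104  0.3514   +0.399  -0.054  +1.700  -0.615
    156  0.5270   +0.772  -0.189  +2.550  -0.923


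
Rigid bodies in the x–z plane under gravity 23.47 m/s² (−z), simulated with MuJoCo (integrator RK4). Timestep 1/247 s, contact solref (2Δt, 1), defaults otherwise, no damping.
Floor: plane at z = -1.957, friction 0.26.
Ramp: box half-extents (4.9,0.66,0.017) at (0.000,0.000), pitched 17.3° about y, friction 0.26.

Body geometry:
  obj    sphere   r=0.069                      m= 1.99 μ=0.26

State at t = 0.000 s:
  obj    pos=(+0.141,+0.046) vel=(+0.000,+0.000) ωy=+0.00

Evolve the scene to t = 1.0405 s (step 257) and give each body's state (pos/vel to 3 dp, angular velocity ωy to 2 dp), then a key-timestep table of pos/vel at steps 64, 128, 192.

State at t = 1.0405 s:
  obj    pos=(+2.718,-0.756) vel=(+4.953,-1.543) ωy=+75.17

Key-timestep trajectory:
   step    t(s)  obj.x    obj.z    obj.vx   obj.vz 
     64  0.2591   +0.301  -0.004  +1.233  -0.384
    128  0.5182   +0.780  -0.153  +2.467  -0.768
    192  0.7773   +1.579  -0.402  +3.700  -1.152


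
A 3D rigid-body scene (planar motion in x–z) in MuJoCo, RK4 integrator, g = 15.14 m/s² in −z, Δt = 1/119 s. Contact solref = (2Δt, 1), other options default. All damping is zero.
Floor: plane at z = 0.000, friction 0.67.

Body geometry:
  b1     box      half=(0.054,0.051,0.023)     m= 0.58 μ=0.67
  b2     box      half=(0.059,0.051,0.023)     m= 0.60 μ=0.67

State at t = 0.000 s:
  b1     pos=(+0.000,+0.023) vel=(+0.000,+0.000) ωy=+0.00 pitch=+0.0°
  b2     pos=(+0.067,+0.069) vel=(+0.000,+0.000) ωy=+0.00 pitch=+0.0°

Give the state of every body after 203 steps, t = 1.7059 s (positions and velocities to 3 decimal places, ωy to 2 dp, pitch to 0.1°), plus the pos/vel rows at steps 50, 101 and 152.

State at t = 1.7059 s:
  b1     pos=(-0.002,+0.023) vel=(-0.001,+0.000) ωy=+0.00 pitch=+0.0°
  b2     pos=(+0.078,+0.055) vel=(+0.001,-0.001) ωy=-0.02 pitch=+39.0°

Key-timestep trajectory:
   step    t(s)  b1.x    b1.z    b1.vx   b1.vz   b2.x    b2.z    b2.vx   b2.vz 
     50  0.4202   +0.000  +0.023  -0.001  +0.000   +0.077  +0.056  +0.000  -0.001
    101  0.8487   -0.001  +0.023  -0.001  +0.000   +0.077  +0.056  +0.000  -0.001
    152  1.2773   -0.001  +0.023  -0.001  +0.000   +0.077  +0.055  +0.000  -0.001


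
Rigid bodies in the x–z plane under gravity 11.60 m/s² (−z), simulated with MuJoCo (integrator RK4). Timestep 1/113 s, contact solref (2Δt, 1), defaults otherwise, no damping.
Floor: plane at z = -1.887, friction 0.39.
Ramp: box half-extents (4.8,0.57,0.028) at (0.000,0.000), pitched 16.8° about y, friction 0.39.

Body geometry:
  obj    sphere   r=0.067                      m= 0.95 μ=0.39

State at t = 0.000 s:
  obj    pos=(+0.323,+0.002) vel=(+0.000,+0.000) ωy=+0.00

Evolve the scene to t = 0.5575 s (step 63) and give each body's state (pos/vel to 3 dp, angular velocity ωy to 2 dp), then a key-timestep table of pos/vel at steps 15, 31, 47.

State at t = 0.5575 s:
  obj    pos=(+0.679,-0.106) vel=(+1.278,-0.386) ωy=+19.92

Key-timestep trajectory:
   step    t(s)  obj.x    obj.z    obj.vx   obj.vz 
     15  0.1327   +0.343  -0.004  +0.305  -0.091
     31  0.2743   +0.409  -0.024  +0.629  -0.190
     47  0.4159   +0.521  -0.058  +0.954  -0.288


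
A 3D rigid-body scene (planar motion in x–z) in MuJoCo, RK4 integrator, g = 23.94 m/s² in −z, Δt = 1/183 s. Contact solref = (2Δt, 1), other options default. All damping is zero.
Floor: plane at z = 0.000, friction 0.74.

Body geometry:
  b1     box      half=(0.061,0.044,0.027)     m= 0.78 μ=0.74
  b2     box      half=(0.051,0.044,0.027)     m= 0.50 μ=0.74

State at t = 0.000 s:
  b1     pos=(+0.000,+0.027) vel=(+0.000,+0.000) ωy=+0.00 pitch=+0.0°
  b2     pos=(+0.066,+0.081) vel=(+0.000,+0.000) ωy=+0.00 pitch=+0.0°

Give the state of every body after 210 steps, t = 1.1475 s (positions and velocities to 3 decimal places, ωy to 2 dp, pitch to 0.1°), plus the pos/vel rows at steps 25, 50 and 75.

State at t = 1.1475 s:
  b1     pos=(+0.000,+0.027) vel=(+0.000,+0.000) ωy=+0.00 pitch=+0.0°
  b2     pos=(+0.193,+0.027) vel=(+0.000,+0.000) ωy=+0.00 pitch=+180.0°

Key-timestep trajectory:
   step    t(s)  b1.x    b1.z    b1.vx   b1.vz   b2.x    b2.z    b2.vx   b2.vz 
     25  0.1366   +0.000  +0.027  +0.000  +0.000   +0.087  +0.064  +0.310  -0.613
     50  0.2732   +0.000  +0.027  +0.000  +0.000   +0.136  +0.057  +0.160  +0.002
     75  0.4098   +0.000  +0.027  +0.000  +0.000   +0.169  +0.049  +0.497  -0.276


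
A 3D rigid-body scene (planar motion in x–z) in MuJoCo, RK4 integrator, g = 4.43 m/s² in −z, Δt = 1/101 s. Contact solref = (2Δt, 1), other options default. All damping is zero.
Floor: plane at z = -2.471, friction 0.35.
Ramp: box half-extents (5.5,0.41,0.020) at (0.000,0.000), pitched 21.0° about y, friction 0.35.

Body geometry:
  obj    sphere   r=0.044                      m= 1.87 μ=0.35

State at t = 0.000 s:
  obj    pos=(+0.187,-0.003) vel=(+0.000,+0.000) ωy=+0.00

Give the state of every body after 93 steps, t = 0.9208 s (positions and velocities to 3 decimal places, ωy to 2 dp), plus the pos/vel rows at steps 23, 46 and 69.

State at t = 0.9208 s:
  obj    pos=(+0.636,-0.176) vel=(+0.975,-0.374) ωy=+23.72

Key-timestep trajectory:
   step    t(s)  obj.x    obj.z    obj.vx   obj.vz 
     23  0.2277   +0.214  -0.014  +0.241  -0.093
     46  0.4554   +0.297  -0.045  +0.482  -0.185
     69  0.6832   +0.434  -0.098  +0.723  -0.278


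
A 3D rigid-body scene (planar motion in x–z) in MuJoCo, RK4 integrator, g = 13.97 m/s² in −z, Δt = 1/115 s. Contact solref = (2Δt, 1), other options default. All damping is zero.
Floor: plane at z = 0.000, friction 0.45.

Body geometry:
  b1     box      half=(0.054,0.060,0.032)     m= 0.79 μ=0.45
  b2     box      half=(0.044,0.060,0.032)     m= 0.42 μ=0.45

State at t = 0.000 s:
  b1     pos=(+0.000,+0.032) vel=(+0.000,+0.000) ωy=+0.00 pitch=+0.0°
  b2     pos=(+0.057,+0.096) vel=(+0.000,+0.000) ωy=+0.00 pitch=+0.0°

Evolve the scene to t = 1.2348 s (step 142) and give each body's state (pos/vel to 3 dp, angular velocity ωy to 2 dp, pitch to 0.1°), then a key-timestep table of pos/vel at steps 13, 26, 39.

State at t = 1.2348 s:
  b1     pos=(+0.000,+0.032) vel=(+0.000,+0.000) ωy=+0.00 pitch=+0.0°
  b2     pos=(+0.101,+0.044) vel=(+0.000,+0.000) ωy=+0.00 pitch=+90.0°

Key-timestep trajectory:
   step    t(s)  b1.x    b1.z    b1.vx   b1.vz   b2.x    b2.z    b2.vx   b2.vz 
     13  0.1130   +0.000  +0.032  +0.000  +0.001   +0.062  +0.095  +0.111  -0.026
     26  0.2261   +0.000  +0.032  +0.000  +0.000   +0.087  +0.070  +0.291  -0.703
     39  0.3391   +0.000  +0.032  +0.000  +0.000   +0.102  +0.044  -0.153  -0.071


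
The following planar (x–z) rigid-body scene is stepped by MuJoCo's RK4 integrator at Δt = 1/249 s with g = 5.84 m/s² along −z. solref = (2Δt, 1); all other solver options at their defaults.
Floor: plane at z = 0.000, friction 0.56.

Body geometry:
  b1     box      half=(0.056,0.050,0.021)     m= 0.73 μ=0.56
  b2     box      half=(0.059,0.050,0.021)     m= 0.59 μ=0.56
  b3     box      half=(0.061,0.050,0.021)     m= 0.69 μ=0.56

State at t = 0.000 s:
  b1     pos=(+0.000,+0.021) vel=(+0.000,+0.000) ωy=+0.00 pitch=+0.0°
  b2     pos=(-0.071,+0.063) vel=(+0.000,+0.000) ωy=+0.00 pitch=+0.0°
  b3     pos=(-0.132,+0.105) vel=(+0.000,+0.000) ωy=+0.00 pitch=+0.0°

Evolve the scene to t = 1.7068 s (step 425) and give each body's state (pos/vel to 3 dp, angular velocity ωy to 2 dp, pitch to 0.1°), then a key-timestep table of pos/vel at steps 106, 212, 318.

State at t = 1.7068 s:
  b1     pos=(+0.000,+0.021) vel=(+0.000,+0.000) ωy=+0.00 pitch=+0.0°
  b2     pos=(-0.080,+0.051) vel=(+0.000,+0.000) ωy=+0.00 pitch=-34.9°
  b3     pos=(-0.150,+0.053) vel=(+0.000,+0.000) ωy=+0.02 pitch=-35.9°

Key-timestep trajectory:
   step    t(s)  b1.x    b1.z    b1.vx   b1.vz   b2.x    b2.z    b2.vx   b2.vz   b3.x    b3.z    b3.vx   b3.vz 
    106  0.4257   +0.000  +0.021  +0.000  +0.000   -0.080  +0.051  +0.000  +0.000   -0.149  +0.054  -0.003  -0.005
    212  0.8514   +0.000  +0.021  +0.000  +0.000   -0.080  +0.051  +0.000  +0.000   -0.150  +0.053  -0.001  -0.001
    318  1.2771   +0.000  +0.021  +0.000  +0.000   -0.080  +0.051  +0.000  +0.000   -0.150  +0.053  +0.000  +0.000


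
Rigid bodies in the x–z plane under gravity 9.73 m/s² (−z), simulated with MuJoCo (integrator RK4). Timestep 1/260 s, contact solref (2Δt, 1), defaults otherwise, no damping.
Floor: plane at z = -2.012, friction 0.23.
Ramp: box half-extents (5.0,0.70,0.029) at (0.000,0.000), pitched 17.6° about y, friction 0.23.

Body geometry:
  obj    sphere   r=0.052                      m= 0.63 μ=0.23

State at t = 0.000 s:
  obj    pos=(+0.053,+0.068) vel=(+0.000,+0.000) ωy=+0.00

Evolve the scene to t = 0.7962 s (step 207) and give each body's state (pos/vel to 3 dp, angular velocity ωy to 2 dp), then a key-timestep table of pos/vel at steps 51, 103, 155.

State at t = 0.7962 s:
  obj    pos=(+0.688,-0.133) vel=(+1.595,-0.506) ωy=+32.17

Key-timestep trajectory:
   step    t(s)  obj.x    obj.z    obj.vx   obj.vz 
     51  0.1962   +0.092  +0.056  +0.393  -0.125
    103  0.3962   +0.210  +0.018  +0.794  -0.252
    155  0.5962   +0.409  -0.045  +1.194  -0.379


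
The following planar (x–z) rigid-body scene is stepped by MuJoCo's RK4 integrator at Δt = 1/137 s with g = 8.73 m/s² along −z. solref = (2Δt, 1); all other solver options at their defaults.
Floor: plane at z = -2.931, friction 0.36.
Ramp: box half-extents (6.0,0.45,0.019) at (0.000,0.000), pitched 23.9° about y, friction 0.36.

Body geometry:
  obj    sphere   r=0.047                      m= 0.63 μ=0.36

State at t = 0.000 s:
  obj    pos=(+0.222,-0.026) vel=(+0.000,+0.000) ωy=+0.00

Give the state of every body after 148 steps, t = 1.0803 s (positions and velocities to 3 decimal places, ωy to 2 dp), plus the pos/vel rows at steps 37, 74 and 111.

State at t = 1.0803 s:
  obj    pos=(+1.570,-0.623) vel=(+2.495,-1.106) ωy=+58.06

Key-timestep trajectory:
   step    t(s)  obj.x    obj.z    obj.vx   obj.vz 
     37  0.2701   +0.306  -0.064  +0.624  -0.276
     74  0.5401   +0.559  -0.176  +1.248  -0.553
    111  0.8102   +0.980  -0.362  +1.871  -0.829


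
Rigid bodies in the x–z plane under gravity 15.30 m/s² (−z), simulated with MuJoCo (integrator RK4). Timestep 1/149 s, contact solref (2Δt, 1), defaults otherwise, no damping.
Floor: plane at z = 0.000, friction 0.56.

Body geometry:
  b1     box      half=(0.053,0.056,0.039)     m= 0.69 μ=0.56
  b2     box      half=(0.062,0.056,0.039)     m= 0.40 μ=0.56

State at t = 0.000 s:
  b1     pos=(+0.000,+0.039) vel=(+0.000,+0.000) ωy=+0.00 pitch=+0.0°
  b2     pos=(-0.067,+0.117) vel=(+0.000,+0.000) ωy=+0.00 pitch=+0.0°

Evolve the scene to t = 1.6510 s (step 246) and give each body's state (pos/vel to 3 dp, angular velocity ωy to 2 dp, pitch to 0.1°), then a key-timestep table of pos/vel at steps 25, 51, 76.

State at t = 1.6510 s:
  b1     pos=(+0.000,+0.039) vel=(+0.000,+0.000) ωy=+0.00 pitch=+0.0°
  b2     pos=(-0.129,+0.062) vel=(+0.000,+0.000) ωy=+0.00 pitch=-90.0°

Key-timestep trajectory:
   step    t(s)  b1.x    b1.z    b1.vx   b1.vz   b2.x    b2.z    b2.vx   b2.vz 
     25  0.1678   +0.000  +0.039  +0.000  +0.000   -0.100  +0.075  -0.304  -0.963
     51  0.3423   +0.000  +0.039  +0.000  +0.000   -0.151  +0.071  +0.007  -0.002
     76  0.5101   +0.000  +0.039  +0.000  +0.000   -0.124  +0.065  -0.021  +0.006


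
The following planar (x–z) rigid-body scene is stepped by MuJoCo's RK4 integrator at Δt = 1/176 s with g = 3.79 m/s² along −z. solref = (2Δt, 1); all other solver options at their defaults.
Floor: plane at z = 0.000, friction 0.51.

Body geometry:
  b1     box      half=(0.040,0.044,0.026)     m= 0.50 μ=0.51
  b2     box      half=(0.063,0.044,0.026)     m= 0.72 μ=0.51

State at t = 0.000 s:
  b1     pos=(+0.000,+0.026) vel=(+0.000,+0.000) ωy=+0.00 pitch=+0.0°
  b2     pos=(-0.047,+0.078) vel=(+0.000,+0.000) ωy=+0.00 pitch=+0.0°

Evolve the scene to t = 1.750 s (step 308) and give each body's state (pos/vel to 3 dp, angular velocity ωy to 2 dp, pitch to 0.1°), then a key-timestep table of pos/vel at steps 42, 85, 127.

State at t = 1.750 s:
  b1     pos=(+0.001,+0.026) vel=(+0.000,+0.000) ωy=+0.00 pitch=+0.0°
  b2     pos=(-0.064,+0.064) vel=(+0.000,+0.000) ωy=+0.00 pitch=-46.5°

Key-timestep trajectory:
   step    t(s)  b1.x    b1.z    b1.vx   b1.vz   b2.x    b2.z    b2.vx   b2.vz 
     42  0.2386   +0.000  +0.026  +0.000  +0.000   -0.057  +0.073  -0.086  -0.074
     85  0.4830   +0.000  +0.026  +0.000  +0.000   -0.076  +0.067  -0.029  +0.005
    127  0.7216   +0.000  +0.026  +0.000  +0.000   -0.071  +0.066  +0.085  -0.021


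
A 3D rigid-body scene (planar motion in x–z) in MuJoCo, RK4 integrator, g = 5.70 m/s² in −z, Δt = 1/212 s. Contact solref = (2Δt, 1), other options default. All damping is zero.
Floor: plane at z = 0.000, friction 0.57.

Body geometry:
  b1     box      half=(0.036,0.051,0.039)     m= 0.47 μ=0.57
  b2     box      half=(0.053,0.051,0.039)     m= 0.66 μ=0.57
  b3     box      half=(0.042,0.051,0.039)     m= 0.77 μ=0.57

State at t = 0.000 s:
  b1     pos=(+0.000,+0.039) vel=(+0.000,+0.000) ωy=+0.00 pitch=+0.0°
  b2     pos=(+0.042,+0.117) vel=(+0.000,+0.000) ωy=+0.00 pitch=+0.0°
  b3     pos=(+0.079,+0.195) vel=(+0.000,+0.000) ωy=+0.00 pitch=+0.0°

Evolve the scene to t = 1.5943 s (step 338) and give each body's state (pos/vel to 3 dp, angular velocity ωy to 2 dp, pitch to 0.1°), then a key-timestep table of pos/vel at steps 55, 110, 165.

State at t = 1.5943 s:
  b1     pos=(+0.000,+0.039) vel=(+0.000,+0.000) ωy=+0.00 pitch=+0.0°
  b2     pos=(+0.091,+0.053) vel=(+0.000,+0.000) ωy=+0.00 pitch=+90.0°
  b3     pos=(+0.287,+0.039) vel=(+0.000,+0.000) ωy=+0.00 pitch=+180.0°

Key-timestep trajectory:
   step    t(s)  b1.x    b1.z    b1.vx   b1.vz   b2.x    b2.z    b2.vx   b2.vz   b3.x    b3.z    b3.vx   b3.vz 
     55  0.2594   +0.000  +0.039  +0.000  +0.000   +0.063  +0.107  +0.171  -0.157   +0.138  +0.150  +0.422  -0.567
    110  0.5189   +0.000  +0.039  +0.000  +0.000   +0.111  +0.063  +0.079  +0.025   +0.235  +0.057  +0.213  +0.026
    165  0.7783   +0.000  +0.039  +0.000  +0.000   +0.095  +0.055  -0.226  -0.143   +0.287  +0.039  +0.003  +0.007


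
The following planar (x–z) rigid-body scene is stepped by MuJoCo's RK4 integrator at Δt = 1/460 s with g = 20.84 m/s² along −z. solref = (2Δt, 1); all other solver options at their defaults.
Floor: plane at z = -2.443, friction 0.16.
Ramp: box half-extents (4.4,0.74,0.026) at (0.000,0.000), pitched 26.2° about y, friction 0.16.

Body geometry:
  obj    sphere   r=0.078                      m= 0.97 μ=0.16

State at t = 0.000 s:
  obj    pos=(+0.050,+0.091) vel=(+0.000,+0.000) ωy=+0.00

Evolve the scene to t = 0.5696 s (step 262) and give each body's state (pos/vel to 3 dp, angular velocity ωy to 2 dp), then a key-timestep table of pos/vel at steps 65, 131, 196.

State at t = 0.5696 s:
  obj    pos=(+1.007,-0.379) vel=(+3.359,-1.653) ωy=+47.98

Key-timestep trajectory:
   step    t(s)  obj.x    obj.z    obj.vx   obj.vz 
     65  0.1413   +0.109  +0.062  +0.834  -0.410
    131  0.2848   +0.289  -0.026  +1.680  -0.826
    196  0.4261   +0.586  -0.172  +2.513  -1.236


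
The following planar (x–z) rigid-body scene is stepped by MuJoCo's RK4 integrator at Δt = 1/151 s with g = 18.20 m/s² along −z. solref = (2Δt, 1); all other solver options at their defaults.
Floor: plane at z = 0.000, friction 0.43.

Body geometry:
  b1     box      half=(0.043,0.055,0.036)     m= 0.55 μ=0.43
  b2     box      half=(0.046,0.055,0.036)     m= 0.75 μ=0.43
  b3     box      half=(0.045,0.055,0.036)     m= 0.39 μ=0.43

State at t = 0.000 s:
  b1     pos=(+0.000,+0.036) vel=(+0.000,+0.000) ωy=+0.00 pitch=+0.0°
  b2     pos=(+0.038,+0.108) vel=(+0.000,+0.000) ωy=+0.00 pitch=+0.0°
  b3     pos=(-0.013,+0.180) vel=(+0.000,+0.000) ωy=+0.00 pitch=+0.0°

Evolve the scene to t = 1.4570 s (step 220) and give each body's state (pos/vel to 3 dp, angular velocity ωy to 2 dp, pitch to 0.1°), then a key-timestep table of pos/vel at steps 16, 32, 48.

State at t = 1.4570 s:
  b1     pos=(+0.000,+0.036) vel=(+0.000,+0.000) ωy=+0.00 pitch=+0.0°
  b2     pos=(+0.038,+0.108) vel=(+0.000,+0.000) ωy=+0.00 pitch=+0.1°
  b3     pos=(-0.128,+0.036) vel=(+0.000,+0.000) ωy=+0.00 pitch=+180.0°

Key-timestep trajectory:
   step    t(s)  b1.x    b1.z    b1.vx   b1.vz   b2.x    b2.z    b2.vx   b2.vz   b3.x    b3.z    b3.vx   b3.vz 
     16  0.1060   +0.000  +0.036  +0.000  +0.000   +0.038  +0.108  +0.001  +0.001   -0.022  +0.177  -0.210  -0.083
     32  0.2119   +0.000  +0.036  +0.001  +0.000   +0.038  +0.108  +0.001  +0.000   -0.057  +0.117  -0.431  -1.161
     48  0.3179   +0.000  +0.036  +0.000  +0.000   +0.038  +0.108  +0.000  +0.000   -0.128  +0.031  -0.020  +0.008


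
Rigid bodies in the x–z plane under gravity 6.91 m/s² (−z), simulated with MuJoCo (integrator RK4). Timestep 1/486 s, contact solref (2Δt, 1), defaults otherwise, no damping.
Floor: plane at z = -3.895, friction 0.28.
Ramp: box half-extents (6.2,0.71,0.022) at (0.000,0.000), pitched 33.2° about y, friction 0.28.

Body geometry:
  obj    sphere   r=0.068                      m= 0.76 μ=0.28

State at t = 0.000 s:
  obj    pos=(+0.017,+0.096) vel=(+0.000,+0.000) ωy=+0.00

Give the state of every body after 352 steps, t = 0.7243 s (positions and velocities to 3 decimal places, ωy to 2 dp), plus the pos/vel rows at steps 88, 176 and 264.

State at t = 0.7243 s:
  obj    pos=(+0.610,-0.292) vel=(+1.638,-1.072) ωy=+28.78

Key-timestep trajectory:
   step    t(s)  obj.x    obj.z    obj.vx   obj.vz 
     88  0.1811   +0.054  +0.072  +0.410  -0.268
    176  0.3621   +0.166  -0.001  +0.819  -0.536
    264  0.5432   +0.351  -0.122  +1.229  -0.804


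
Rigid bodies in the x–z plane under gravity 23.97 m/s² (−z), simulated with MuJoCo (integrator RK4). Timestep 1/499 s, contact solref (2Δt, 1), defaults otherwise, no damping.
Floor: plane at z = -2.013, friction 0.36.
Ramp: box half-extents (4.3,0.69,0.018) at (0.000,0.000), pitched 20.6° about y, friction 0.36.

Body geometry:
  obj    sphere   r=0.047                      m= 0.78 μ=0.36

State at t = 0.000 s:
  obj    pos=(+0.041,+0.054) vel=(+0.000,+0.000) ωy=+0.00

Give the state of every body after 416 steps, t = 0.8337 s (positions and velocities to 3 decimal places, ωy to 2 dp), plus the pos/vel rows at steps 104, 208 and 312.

State at t = 0.8337 s:
  obj    pos=(+2.001,-0.683) vel=(+4.701,-1.767) ωy=+106.84

Key-timestep trajectory:
   step    t(s)  obj.x    obj.z    obj.vx   obj.vz 
    104  0.2084   +0.164  +0.008  +1.175  -0.442
    208  0.4168   +0.531  -0.130  +2.351  -0.884
    312  0.6253   +1.143  -0.360  +3.526  -1.325


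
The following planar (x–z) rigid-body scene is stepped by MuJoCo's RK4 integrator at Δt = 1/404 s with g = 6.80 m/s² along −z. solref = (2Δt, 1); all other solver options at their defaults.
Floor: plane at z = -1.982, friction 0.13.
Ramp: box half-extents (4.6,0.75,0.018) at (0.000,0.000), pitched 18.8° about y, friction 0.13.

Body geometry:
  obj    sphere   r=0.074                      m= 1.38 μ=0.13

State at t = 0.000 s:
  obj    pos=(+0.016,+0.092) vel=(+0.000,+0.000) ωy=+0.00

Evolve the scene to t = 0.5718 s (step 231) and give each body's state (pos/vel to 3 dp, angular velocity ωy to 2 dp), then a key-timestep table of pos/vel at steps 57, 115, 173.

State at t = 0.5718 s:
  obj    pos=(+0.258,+0.009) vel=(+0.847,-0.288) ωy=+12.09

Key-timestep trajectory:
   step    t(s)  obj.x    obj.z    obj.vx   obj.vz 
     57  0.1411   +0.031  +0.087  +0.209  -0.071
    115  0.2847   +0.076  +0.071  +0.422  -0.144
    173  0.4282   +0.152  +0.045  +0.635  -0.216


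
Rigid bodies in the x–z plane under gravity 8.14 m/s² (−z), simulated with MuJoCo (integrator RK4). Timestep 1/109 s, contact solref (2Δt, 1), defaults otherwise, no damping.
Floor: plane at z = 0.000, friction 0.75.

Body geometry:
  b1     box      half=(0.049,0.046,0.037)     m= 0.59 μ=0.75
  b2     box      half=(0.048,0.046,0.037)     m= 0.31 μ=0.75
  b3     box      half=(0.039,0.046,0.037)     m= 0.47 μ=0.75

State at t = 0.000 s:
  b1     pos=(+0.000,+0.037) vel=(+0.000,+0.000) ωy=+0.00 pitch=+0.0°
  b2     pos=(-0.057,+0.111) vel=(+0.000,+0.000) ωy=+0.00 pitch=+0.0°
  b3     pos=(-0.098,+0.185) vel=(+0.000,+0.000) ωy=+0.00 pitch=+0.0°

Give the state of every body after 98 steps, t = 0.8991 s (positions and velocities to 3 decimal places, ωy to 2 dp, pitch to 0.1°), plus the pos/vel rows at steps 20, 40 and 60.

State at t = 0.8991 s:
  b1     pos=(+0.000,+0.037) vel=(+0.000,+0.000) ωy=+0.00 pitch=+0.0°
  b2     pos=(-0.101,+0.048) vel=(+0.000,+0.000) ωy=+0.00 pitch=-90.0°
  b3     pos=(-0.214,+0.039) vel=(+0.000,+0.000) ωy=+0.00 pitch=-90.0°

Key-timestep trajectory:
   step    t(s)  b1.x    b1.z    b1.vx   b1.vz   b2.x    b2.z    b2.vx   b2.vz   b3.x    b3.z    b3.vx   b3.vz 
     20  0.1835   +0.000  +0.037  +0.000  +0.000   -0.074  +0.102  -0.189  -0.166   -0.145  +0.147  -0.471  -0.604
     40  0.3670   +0.000  +0.037  +0.000  +0.000   -0.105  +0.049  +0.039  +0.043   -0.226  +0.046  -0.158  +0.147
     60  0.5505   +0.000  +0.037  +0.000  +0.000   -0.101  +0.048  +0.000  +0.000   -0.222  +0.044  +0.220  -0.136


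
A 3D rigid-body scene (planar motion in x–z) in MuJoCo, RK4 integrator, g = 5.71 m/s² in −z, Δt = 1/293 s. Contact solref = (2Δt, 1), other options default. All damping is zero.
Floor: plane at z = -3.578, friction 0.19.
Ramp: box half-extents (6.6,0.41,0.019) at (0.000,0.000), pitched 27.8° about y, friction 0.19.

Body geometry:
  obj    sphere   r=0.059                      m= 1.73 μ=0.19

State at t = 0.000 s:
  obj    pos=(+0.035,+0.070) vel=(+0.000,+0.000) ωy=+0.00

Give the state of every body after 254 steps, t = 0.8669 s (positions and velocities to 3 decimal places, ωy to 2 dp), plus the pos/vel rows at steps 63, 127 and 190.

State at t = 0.8669 s:
  obj    pos=(+0.667,-0.264) vel=(+1.459,-0.769) ωy=+27.94

Key-timestep trajectory:
   step    t(s)  obj.x    obj.z    obj.vx   obj.vz 
     63  0.2150   +0.074  +0.049  +0.362  -0.191
    127  0.4334   +0.193  -0.014  +0.729  -0.385
    190  0.6485   +0.389  -0.117  +1.091  -0.575


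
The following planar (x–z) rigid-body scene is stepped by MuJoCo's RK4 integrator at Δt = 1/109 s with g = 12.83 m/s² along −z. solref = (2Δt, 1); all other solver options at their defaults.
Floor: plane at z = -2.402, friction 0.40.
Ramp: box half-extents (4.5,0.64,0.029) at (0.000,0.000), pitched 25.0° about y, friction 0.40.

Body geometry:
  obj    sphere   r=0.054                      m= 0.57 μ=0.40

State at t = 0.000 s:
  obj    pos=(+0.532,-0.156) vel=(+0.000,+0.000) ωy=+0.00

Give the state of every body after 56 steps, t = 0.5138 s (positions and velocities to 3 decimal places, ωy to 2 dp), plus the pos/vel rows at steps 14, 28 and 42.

State at t = 0.5138 s:
  obj    pos=(+0.995,-0.373) vel=(+1.803,-0.841) ωy=+36.83

Key-timestep trajectory:
   step    t(s)  obj.x    obj.z    obj.vx   obj.vz 
     14  0.1284   +0.561  -0.170  +0.451  -0.210
     28  0.2569   +0.648  -0.211  +0.902  -0.420
     42  0.3853   +0.793  -0.278  +1.352  -0.631


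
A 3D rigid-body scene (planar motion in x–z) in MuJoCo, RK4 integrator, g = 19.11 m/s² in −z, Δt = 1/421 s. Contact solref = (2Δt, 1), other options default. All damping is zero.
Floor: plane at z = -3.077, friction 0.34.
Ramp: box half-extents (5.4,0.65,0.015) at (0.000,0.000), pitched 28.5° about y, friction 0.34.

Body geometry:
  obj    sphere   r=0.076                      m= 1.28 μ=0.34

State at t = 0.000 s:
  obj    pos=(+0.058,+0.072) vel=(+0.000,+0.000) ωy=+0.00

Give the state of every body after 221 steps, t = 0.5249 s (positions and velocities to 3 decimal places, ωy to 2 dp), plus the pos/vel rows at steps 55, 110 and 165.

State at t = 0.5249 s:
  obj    pos=(+0.847,-0.356) vel=(+3.005,-1.632) ωy=+44.98

Key-timestep trajectory:
   step    t(s)  obj.x    obj.z    obj.vx   obj.vz 
     55  0.1306   +0.107  +0.046  +0.748  -0.406
    110  0.2613   +0.253  -0.034  +1.496  -0.812
    165  0.3919   +0.498  -0.167  +2.243  -1.218


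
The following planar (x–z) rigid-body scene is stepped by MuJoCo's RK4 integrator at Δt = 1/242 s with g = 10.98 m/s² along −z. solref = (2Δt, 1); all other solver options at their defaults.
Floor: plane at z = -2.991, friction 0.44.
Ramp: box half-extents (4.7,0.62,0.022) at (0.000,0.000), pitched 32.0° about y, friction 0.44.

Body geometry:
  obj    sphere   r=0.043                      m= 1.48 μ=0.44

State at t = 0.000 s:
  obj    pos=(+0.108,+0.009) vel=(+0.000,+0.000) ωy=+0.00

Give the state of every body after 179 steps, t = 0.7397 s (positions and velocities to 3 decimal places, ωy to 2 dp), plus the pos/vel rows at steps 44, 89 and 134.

State at t = 0.7397 s:
  obj    pos=(+1.072,-0.593) vel=(+2.607,-1.629) ωy=+71.48

Key-timestep trajectory:
   step    t(s)  obj.x    obj.z    obj.vx   obj.vz 
     44  0.1818   +0.166  -0.027  +0.641  -0.401
     89  0.3678   +0.346  -0.140  +1.296  -0.810
    134  0.5537   +0.648  -0.329  +1.952  -1.220


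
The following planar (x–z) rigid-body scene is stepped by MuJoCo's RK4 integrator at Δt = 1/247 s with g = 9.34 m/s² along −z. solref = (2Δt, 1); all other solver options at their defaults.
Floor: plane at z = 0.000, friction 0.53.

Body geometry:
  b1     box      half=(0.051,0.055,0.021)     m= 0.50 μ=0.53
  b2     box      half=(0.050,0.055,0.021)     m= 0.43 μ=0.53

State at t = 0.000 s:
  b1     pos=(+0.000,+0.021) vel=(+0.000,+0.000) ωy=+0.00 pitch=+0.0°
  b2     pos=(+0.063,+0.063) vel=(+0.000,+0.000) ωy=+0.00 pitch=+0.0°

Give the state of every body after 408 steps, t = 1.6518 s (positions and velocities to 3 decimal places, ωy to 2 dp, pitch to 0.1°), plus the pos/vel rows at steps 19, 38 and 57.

State at t = 1.6518 s:
  b1     pos=(+0.000,+0.021) vel=(+0.000,+0.000) ωy=+0.00 pitch=+0.0°
  b2     pos=(+0.074,+0.049) vel=(+0.000,+0.000) ωy=-0.01 pitch=+42.2°

Key-timestep trajectory:
   step    t(s)  b1.x    b1.z    b1.vx   b1.vz   b2.x    b2.z    b2.vx   b2.vz 
     19  0.0769   +0.000  +0.021  +0.000  +0.000   +0.067  +0.060  +0.112  -0.098
     38  0.1538   +0.000  +0.021  +0.000  +0.000   +0.077  +0.050  +0.073  +0.094
     57  0.2308   +0.000  +0.021  +0.000  +0.000   +0.077  +0.051  -0.082  -0.032


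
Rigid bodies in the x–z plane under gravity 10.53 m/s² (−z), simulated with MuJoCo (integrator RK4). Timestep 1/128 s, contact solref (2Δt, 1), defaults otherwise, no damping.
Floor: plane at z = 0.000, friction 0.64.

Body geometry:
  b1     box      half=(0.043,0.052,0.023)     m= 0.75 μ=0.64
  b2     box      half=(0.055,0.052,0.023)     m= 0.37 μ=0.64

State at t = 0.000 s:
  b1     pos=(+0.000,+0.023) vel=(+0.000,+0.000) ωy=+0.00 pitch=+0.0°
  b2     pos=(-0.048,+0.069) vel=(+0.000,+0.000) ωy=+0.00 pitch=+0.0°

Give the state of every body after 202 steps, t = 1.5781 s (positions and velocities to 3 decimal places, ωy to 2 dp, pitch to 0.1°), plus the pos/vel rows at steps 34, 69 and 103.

State at t = 1.5781 s:
  b1     pos=(+0.000,+0.023) vel=(+0.000,+0.000) ωy=+0.00 pitch=+0.0°
  b2     pos=(-0.103,+0.055) vel=(+0.000,+0.000) ωy=+0.00 pitch=-90.0°

Key-timestep trajectory:
   step    t(s)  b1.x    b1.z    b1.vx   b1.vz   b2.x    b2.z    b2.vx   b2.vz 
     34  0.2656   +0.000  +0.023  +0.000  +0.000   -0.074  +0.059  -0.113  +0.029
     69  0.5391   +0.000  +0.023  +0.000  +0.000   -0.112  +0.058  -0.060  +0.020
    103  0.8047   +0.000  +0.023  +0.000  +0.000   -0.104  +0.055  -0.096  +0.011


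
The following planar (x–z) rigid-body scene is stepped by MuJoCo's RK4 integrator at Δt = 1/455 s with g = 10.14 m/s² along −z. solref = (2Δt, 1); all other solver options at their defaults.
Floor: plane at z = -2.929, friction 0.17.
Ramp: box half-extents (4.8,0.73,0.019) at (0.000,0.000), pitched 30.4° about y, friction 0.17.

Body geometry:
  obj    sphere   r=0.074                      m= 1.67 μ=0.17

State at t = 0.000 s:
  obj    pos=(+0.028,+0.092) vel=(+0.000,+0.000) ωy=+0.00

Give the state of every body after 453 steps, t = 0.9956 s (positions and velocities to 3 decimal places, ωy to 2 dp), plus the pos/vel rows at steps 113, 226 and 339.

State at t = 0.9956 s:
  obj    pos=(+1.595,-0.828) vel=(+3.147,-1.847) ωy=+49.30

Key-timestep trajectory:
   step    t(s)  obj.x    obj.z    obj.vx   obj.vz 
    113  0.2484   +0.125  +0.034  +0.785  -0.461
    226  0.4967   +0.418  -0.137  +1.570  -0.921
    339  0.7451   +0.905  -0.423  +2.355  -1.382


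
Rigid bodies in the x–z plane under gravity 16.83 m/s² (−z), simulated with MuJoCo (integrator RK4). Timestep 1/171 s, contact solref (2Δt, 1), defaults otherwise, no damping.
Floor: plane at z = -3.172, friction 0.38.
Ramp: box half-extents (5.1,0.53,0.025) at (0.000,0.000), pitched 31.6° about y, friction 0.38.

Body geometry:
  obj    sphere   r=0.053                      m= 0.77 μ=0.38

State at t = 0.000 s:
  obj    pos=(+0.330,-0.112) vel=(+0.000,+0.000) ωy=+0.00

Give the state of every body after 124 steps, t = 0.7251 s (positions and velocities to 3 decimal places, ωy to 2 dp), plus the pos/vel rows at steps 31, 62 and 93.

State at t = 0.7251 s:
  obj    pos=(+1.741,-0.979) vel=(+3.890,-2.393) ωy=+86.16

Key-timestep trajectory:
   step    t(s)  obj.x    obj.z    obj.vx   obj.vz 
     31  0.1813   +0.418  -0.166  +0.973  -0.598
     62  0.3626   +0.683  -0.329  +1.945  -1.197
     93  0.5439   +1.124  -0.600  +2.918  -1.795


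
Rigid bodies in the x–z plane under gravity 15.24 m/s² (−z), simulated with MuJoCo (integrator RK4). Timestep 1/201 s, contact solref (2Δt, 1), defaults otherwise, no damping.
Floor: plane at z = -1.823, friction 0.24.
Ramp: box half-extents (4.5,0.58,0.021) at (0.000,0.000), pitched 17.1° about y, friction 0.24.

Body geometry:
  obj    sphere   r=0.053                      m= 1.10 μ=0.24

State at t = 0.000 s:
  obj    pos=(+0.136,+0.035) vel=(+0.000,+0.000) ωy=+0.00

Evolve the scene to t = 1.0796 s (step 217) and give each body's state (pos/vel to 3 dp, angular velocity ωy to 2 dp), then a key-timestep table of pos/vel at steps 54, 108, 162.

State at t = 1.0796 s:
  obj    pos=(+1.919,-0.513) vel=(+3.303,-1.016) ωy=+65.19

Key-timestep trajectory:
   step    t(s)  obj.x    obj.z    obj.vx   obj.vz 
     54  0.2687   +0.247  +0.002  +0.822  -0.253
    108  0.5373   +0.578  -0.100  +1.644  -0.506
    162  0.8060   +1.130  -0.270  +2.466  -0.759


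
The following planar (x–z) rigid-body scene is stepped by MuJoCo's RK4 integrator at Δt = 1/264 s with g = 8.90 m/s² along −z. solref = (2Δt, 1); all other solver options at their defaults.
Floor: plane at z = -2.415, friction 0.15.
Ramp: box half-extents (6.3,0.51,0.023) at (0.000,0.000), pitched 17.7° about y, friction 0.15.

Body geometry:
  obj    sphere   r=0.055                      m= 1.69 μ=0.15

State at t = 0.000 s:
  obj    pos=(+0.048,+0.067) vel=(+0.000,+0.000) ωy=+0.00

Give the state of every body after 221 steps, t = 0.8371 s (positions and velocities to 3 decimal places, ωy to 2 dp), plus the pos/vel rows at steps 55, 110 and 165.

State at t = 0.8371 s:
  obj    pos=(+0.693,-0.139) vel=(+1.541,-0.492) ωy=+29.41

Key-timestep trajectory:
   step    t(s)  obj.x    obj.z    obj.vx   obj.vz 
     55  0.2083   +0.088  +0.054  +0.384  -0.122
    110  0.4167   +0.208  +0.016  +0.767  -0.245
    165  0.6250   +0.408  -0.048  +1.151  -0.367


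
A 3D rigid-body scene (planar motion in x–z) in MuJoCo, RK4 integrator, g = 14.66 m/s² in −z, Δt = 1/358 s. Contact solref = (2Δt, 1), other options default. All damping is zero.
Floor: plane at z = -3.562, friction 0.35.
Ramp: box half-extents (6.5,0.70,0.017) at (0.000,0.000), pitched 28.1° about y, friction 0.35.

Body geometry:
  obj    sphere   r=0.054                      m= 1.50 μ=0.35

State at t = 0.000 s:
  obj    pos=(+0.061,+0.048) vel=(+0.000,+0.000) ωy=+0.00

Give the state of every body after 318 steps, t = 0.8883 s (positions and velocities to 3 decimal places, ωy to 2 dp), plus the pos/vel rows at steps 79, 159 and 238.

State at t = 0.8883 s:
  obj    pos=(+1.778,-0.869) vel=(+3.865,-2.064) ωy=+81.12

Key-timestep trajectory:
   step    t(s)  obj.x    obj.z    obj.vx   obj.vz 
     79  0.2207   +0.167  -0.009  +0.960  -0.513
    159  0.4441   +0.490  -0.181  +1.932  -1.032
    238  0.6648   +1.023  -0.465  +2.893  -1.544
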